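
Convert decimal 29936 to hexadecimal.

Using repeated division by 16 (digits 10–15 are A–F):
29936 ÷ 16 = 1871 remainder 0
1871 ÷ 16 = 116 remainder 15 (F)
116 ÷ 16 = 7 remainder 4
7 ÷ 16 = 0 remainder 7
Reading remainders bottom to top: 74F0



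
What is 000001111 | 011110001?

OR: 1 when either bit is 1
  000001111
| 011110001
-----------
  011111111
Decimal: 15 | 241 = 255



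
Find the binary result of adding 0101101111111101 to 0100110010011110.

Add column by column from the right: bit + bit + carry-in; write the sum mod 2, carry 1 when the sum is 2 or 3.
carry:  1011111111111000
        0101101111111101
+       0100110010011110
------------------------
       01010100010011011
(the carry out of the leftmost column, 0, becomes the leading bit)
Decimal check:
  0101101111111101 = 16384 + 4096 + 2048 + 512 + 256 + 128 + 64 + 32 + 16 + 8 + 4 + 1 = 23549
  0100110010011110 = 16384 + 2048 + 1024 + 128 + 16 + 8 + 4 + 2 = 19614
  23549 + 19614 = 43163, and 01010100010011011 = 32768 + 8192 + 2048 + 128 + 16 + 8 + 2 + 1 = 43163 ✓



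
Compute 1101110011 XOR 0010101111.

XOR: 1 when bits differ
  1101110011
^ 0010101111
------------
  1111011100
Decimal: 883 ^ 175 = 988



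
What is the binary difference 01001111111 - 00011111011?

Method 1 - Direct subtraction (column by column from the right: bit − bit − borrow-in; if negative, add 2 and borrow 1 from the next column):
borrow: 01100000000
        01001111111
-       00011111011
-------------------
        00110000100

Method 2 - Add two's complement:
Two's complement of 00011111011: invert → 11100000100, add 1 → 11100000101
  01001111111
+ 11100000101
-------------
 100110000100  (end carry out of the top bit = 1)
Discarding the end carry: 00110000100
Decimal check:
  01001111111 = 512 + 64 + 32 + 16 + 8 + 4 + 2 + 1 = 639
  00011111011 = 128 + 64 + 32 + 16 + 8 + 2 + 1 = 251
  639 - 251 = 388, and 00110000100 = 256 + 128 + 4 = 388 ✓



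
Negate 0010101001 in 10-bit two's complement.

Original: 0010101001
Step 1 - Invert all bits: 1101010110
Step 2 - Add 1: 1101010111
Verification: 0010101001 + 1101010111 = 10000000000; discarding the end carry (carry out of the top bit) leaves the 10-bit value 0000000000, as required for x + (-x)



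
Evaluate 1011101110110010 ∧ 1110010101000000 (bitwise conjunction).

AND: 1 only when both bits are 1
  1011101110110010
& 1110010101000000
------------------
  1010000100000000
Decimal: 48050 & 58688 = 41216



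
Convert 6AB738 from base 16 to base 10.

Expand by place value (powers of 16):
Digit values: A = 10, B = 11
6AB738 = 6 × 16^5 + 10 × 16^4 + 11 × 16^3 + 7 × 16^2 + 3 × 16^1 + 8 × 16^0
= 6 × 1048576 + 10 × 65536 + 11 × 4096 + 7 × 256 + 3 × 16 + 8 × 1
= 6291456 + 655360 + 45056 + 1792 + 48 + 8
= 6993720



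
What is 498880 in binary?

Using repeated division by 2:
498880 ÷ 2 = 249440 remainder 0
249440 ÷ 2 = 124720 remainder 0
124720 ÷ 2 = 62360 remainder 0
62360 ÷ 2 = 31180 remainder 0
31180 ÷ 2 = 15590 remainder 0
15590 ÷ 2 = 7795 remainder 0
7795 ÷ 2 = 3897 remainder 1
3897 ÷ 2 = 1948 remainder 1
1948 ÷ 2 = 974 remainder 0
974 ÷ 2 = 487 remainder 0
487 ÷ 2 = 243 remainder 1
243 ÷ 2 = 121 remainder 1
121 ÷ 2 = 60 remainder 1
60 ÷ 2 = 30 remainder 0
30 ÷ 2 = 15 remainder 0
15 ÷ 2 = 7 remainder 1
7 ÷ 2 = 3 remainder 1
3 ÷ 2 = 1 remainder 1
1 ÷ 2 = 0 remainder 1
Reading remainders bottom to top: 1111001110011000000



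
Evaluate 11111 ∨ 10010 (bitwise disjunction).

OR: 1 when either bit is 1
  11111
| 10010
-------
  11111
Decimal: 31 | 18 = 31



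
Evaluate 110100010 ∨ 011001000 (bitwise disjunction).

OR: 1 when either bit is 1
  110100010
| 011001000
-----------
  111101010
Decimal: 418 | 200 = 490



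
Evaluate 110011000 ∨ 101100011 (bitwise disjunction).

OR: 1 when either bit is 1
  110011000
| 101100011
-----------
  111111011
Decimal: 408 | 355 = 507



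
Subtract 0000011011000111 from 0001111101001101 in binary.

Method 1 - Direct subtraction (column by column from the right: bit − bit − borrow-in; if negative, add 2 and borrow 1 from the next column):
borrow: 0000000100001100
        0001111101001101
-       0000011011000111
------------------------
        0001100010000110

Method 2 - Add two's complement:
Two's complement of 0000011011000111: invert → 1111100100111000, add 1 → 1111100100111001
  0001111101001101
+ 1111100100111001
------------------
 10001100010000110  (end carry out of the top bit = 1)
Discarding the end carry: 0001100010000110
Decimal check:
  0001111101001101 = 4096 + 2048 + 1024 + 512 + 256 + 64 + 8 + 4 + 1 = 8013
  0000011011000111 = 1024 + 512 + 128 + 64 + 4 + 2 + 1 = 1735
  8013 - 1735 = 6278, and 0001100010000110 = 4096 + 2048 + 128 + 4 + 2 = 6278 ✓



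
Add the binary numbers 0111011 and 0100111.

Add column by column from the right: bit + bit + carry-in; write the sum mod 2, carry 1 when the sum is 2 or 3.
carry:  1111110
        0111011
+       0100111
---------------
       01100010
(the carry out of the leftmost column, 0, becomes the leading bit)
Decimal check:
  0111011 = 32 + 16 + 8 + 2 + 1 = 59
  0100111 = 32 + 4 + 2 + 1 = 39
  59 + 39 = 98, and 01100010 = 64 + 32 + 2 = 98 ✓



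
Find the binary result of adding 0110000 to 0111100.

Add column by column from the right: bit + bit + carry-in; write the sum mod 2, carry 1 when the sum is 2 or 3.
carry:  1100000
        0110000
+       0111100
---------------
       01101100
(the carry out of the leftmost column, 0, becomes the leading bit)
Decimal check:
  0110000 = 32 + 16 = 48
  0111100 = 32 + 16 + 8 + 4 = 60
  48 + 60 = 108, and 01101100 = 64 + 32 + 8 + 4 = 108 ✓



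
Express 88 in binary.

Using repeated division by 2:
88 ÷ 2 = 44 remainder 0
44 ÷ 2 = 22 remainder 0
22 ÷ 2 = 11 remainder 0
11 ÷ 2 = 5 remainder 1
5 ÷ 2 = 2 remainder 1
2 ÷ 2 = 1 remainder 0
1 ÷ 2 = 0 remainder 1
Reading remainders bottom to top: 1011000



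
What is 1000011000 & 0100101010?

AND: 1 only when both bits are 1
  1000011000
& 0100101010
------------
  0000001000
Decimal: 536 & 298 = 8



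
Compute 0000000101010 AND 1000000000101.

AND: 1 only when both bits are 1
  0000000101010
& 1000000000101
---------------
  0000000000000
Decimal: 42 & 4101 = 0



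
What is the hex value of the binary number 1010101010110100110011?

Group into 4-bit nibbles from right:
  0010 = 2
  1010 = A
  1010 = A
  1101 = D
  0011 = 3
  0011 = 3
Result: 2AAD33



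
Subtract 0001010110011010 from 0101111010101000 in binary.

Method 1 - Direct subtraction (column by column from the right: bit − bit − borrow-in; if negative, add 2 and borrow 1 from the next column):
borrow: 0000001000111100
        0101111010101000
-       0001010110011010
------------------------
        0100100100001110

Method 2 - Add two's complement:
Two's complement of 0001010110011010: invert → 1110101001100101, add 1 → 1110101001100110
  0101111010101000
+ 1110101001100110
------------------
 10100100100001110  (end carry out of the top bit = 1)
Discarding the end carry: 0100100100001110
Decimal check:
  0101111010101000 = 16384 + 4096 + 2048 + 1024 + 512 + 128 + 32 + 8 = 24232
  0001010110011010 = 4096 + 1024 + 256 + 128 + 16 + 8 + 2 = 5530
  24232 - 5530 = 18702, and 0100100100001110 = 16384 + 2048 + 256 + 8 + 4 + 2 = 18702 ✓



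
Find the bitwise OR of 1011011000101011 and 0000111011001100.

OR: 1 when either bit is 1
  1011011000101011
| 0000111011001100
------------------
  1011111011101111
Decimal: 46635 | 3788 = 48879



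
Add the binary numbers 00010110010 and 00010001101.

Add column by column from the right: bit + bit + carry-in; write the sum mod 2, carry 1 when the sum is 2 or 3.
carry:  00100000000
        00010110010
+       00010001101
-------------------
       000100111111
(the carry out of the leftmost column, 0, becomes the leading bit)
Decimal check:
  00010110010 = 128 + 32 + 16 + 2 = 178
  00010001101 = 128 + 8 + 4 + 1 = 141
  178 + 141 = 319, and 000100111111 = 256 + 32 + 16 + 8 + 4 + 2 + 1 = 319 ✓



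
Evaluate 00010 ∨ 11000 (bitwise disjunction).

OR: 1 when either bit is 1
  00010
| 11000
-------
  11010
Decimal: 2 | 24 = 26



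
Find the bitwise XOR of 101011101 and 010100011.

XOR: 1 when bits differ
  101011101
^ 010100011
-----------
  111111110
Decimal: 349 ^ 163 = 510



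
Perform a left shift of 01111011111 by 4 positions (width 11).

Original: 01111011111 (decimal 991)
Shift left by 4 positions
Append 4 zeros on the right and drop the 4 high bits that overflow the 11-bit width
Result: 10111110000 (decimal 1520)
Equivalent: 991 << 4 = 991 × 2^4 = 15856, truncated to 11 bits = 1520



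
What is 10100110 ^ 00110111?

XOR: 1 when bits differ
  10100110
^ 00110111
----------
  10010001
Decimal: 166 ^ 55 = 145



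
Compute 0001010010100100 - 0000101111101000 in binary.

Method 1 - Direct subtraction (column by column from the right: bit − bit − borrow-in; if negative, add 2 and borrow 1 from the next column):
borrow: 0001011111110000
        0001010010100100
-       0000101111101000
------------------------
        0000100010111100

Method 2 - Add two's complement:
Two's complement of 0000101111101000: invert → 1111010000010111, add 1 → 1111010000011000
  0001010010100100
+ 1111010000011000
------------------
 10000100010111100  (end carry out of the top bit = 1)
Discarding the end carry: 0000100010111100
Decimal check:
  0001010010100100 = 4096 + 1024 + 128 + 32 + 4 = 5284
  0000101111101000 = 2048 + 512 + 256 + 128 + 64 + 32 + 8 = 3048
  5284 - 3048 = 2236, and 0000100010111100 = 2048 + 128 + 32 + 16 + 8 + 4 = 2236 ✓



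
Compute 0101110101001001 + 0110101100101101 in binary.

Add column by column from the right: bit + bit + carry-in; write the sum mod 2, carry 1 when the sum is 2 or 3.
carry:  1111111000010010
        0101110101001001
+       0110101100101101
------------------------
       01100100001110110
(the carry out of the leftmost column, 0, becomes the leading bit)
Decimal check:
  0101110101001001 = 16384 + 4096 + 2048 + 1024 + 256 + 64 + 8 + 1 = 23881
  0110101100101101 = 16384 + 8192 + 2048 + 512 + 256 + 32 + 8 + 4 + 1 = 27437
  23881 + 27437 = 51318, and 01100100001110110 = 32768 + 16384 + 2048 + 64 + 32 + 16 + 4 + 2 = 51318 ✓



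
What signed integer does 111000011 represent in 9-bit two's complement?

Binary: 111000011
Sign bit: 1 (negative)
Invert: 000111100
Add 1:  000111101
Magnitude: 000111101 = 32 + 16 + 8 + 4 + 1 = 61
Value: -61



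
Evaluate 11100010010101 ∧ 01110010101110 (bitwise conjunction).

AND: 1 only when both bits are 1
  11100010010101
& 01110010101110
----------------
  01100010000100
Decimal: 14485 & 7342 = 6276



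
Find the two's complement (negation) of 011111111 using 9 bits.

Original: 011111111
Step 1 - Invert all bits: 100000000
Step 2 - Add 1: 100000001
Verification: 011111111 + 100000001 = 1000000000; discarding the end carry (carry out of the top bit) leaves the 9-bit value 000000000, as required for x + (-x)



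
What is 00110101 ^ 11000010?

XOR: 1 when bits differ
  00110101
^ 11000010
----------
  11110111
Decimal: 53 ^ 194 = 247



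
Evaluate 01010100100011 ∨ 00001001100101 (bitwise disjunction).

OR: 1 when either bit is 1
  01010100100011
| 00001001100101
----------------
  01011101100111
Decimal: 5411 | 613 = 5991



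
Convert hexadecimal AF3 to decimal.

Expand by place value (powers of 16):
Digit values: A = 10, F = 15
AF3 = 10 × 16^2 + 15 × 16^1 + 3 × 16^0
= 10 × 256 + 15 × 16 + 3 × 1
= 2560 + 240 + 3
= 2803



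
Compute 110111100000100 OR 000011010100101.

OR: 1 when either bit is 1
  110111100000100
| 000011010100101
-----------------
  110111110100101
Decimal: 28420 | 1701 = 28581



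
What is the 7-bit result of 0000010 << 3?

Original: 0000010 (decimal 2)
Shift left by 3 positions
Append 3 zeros on the right
Result: 0010000 (decimal 16)
Equivalent: 2 << 3 = 2 × 2^3 = 16



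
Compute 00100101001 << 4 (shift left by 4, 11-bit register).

Original: 00100101001 (decimal 297)
Shift left by 4 positions
Append 4 zeros on the right and drop the 4 high bits that overflow the 11-bit width
Result: 01010010000 (decimal 656)
Equivalent: 297 << 4 = 297 × 2^4 = 4752, truncated to 11 bits = 656



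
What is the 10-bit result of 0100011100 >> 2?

Original: 0100011100 (decimal 284)
Shift right by 2 positions
Drop the 2 low bits; fill with zeros on the left
Result: 0001000111 (decimal 71)
Equivalent: 284 >> 2 = 284 ÷ 2^2 = 71



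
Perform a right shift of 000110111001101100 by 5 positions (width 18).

Original: 000110111001101100 (decimal 28268)
Shift right by 5 positions
Drop the 5 low bits; fill with zeros on the left
Result: 000000001101110011 (decimal 883)
Equivalent: 28268 >> 5 = 28268 ÷ 2^5 = 883



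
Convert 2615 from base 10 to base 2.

Using repeated division by 2:
2615 ÷ 2 = 1307 remainder 1
1307 ÷ 2 = 653 remainder 1
653 ÷ 2 = 326 remainder 1
326 ÷ 2 = 163 remainder 0
163 ÷ 2 = 81 remainder 1
81 ÷ 2 = 40 remainder 1
40 ÷ 2 = 20 remainder 0
20 ÷ 2 = 10 remainder 0
10 ÷ 2 = 5 remainder 0
5 ÷ 2 = 2 remainder 1
2 ÷ 2 = 1 remainder 0
1 ÷ 2 = 0 remainder 1
Reading remainders bottom to top: 101000110111



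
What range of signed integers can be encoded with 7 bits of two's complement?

For 7-bit two's complement:
Minimum: -2^6 = -64
Maximum: 2^6 - 1 = 63



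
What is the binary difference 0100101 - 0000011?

Method 1 - Direct subtraction (column by column from the right: bit − bit − borrow-in; if negative, add 2 and borrow 1 from the next column):
borrow: 0000100
        0100101
-       0000011
---------------
        0100010

Method 2 - Add two's complement:
Two's complement of 0000011: invert → 1111100, add 1 → 1111101
  0100101
+ 1111101
---------
 10100010  (end carry out of the top bit = 1)
Discarding the end carry: 0100010
Decimal check:
  0100101 = 32 + 4 + 1 = 37
  0000011 = 2 + 1 = 3
  37 - 3 = 34, and 0100010 = 32 + 2 = 34 ✓



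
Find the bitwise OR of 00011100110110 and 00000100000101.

OR: 1 when either bit is 1
  00011100110110
| 00000100000101
----------------
  00011100110111
Decimal: 1846 | 261 = 1847



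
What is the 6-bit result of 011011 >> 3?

Original: 011011 (decimal 27)
Shift right by 3 positions
Drop the 3 low bits; fill with zeros on the left
Result: 000011 (decimal 3)
Equivalent: 27 >> 3 = 27 ÷ 2^3 = 3



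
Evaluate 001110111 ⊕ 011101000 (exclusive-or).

XOR: 1 when bits differ
  001110111
^ 011101000
-----------
  010011111
Decimal: 119 ^ 232 = 159



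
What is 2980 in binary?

Using repeated division by 2:
2980 ÷ 2 = 1490 remainder 0
1490 ÷ 2 = 745 remainder 0
745 ÷ 2 = 372 remainder 1
372 ÷ 2 = 186 remainder 0
186 ÷ 2 = 93 remainder 0
93 ÷ 2 = 46 remainder 1
46 ÷ 2 = 23 remainder 0
23 ÷ 2 = 11 remainder 1
11 ÷ 2 = 5 remainder 1
5 ÷ 2 = 2 remainder 1
2 ÷ 2 = 1 remainder 0
1 ÷ 2 = 0 remainder 1
Reading remainders bottom to top: 101110100100



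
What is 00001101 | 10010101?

OR: 1 when either bit is 1
  00001101
| 10010101
----------
  10011101
Decimal: 13 | 149 = 157



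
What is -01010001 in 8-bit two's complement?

Original: 01010001
Step 1 - Invert all bits: 10101110
Step 2 - Add 1: 10101111
Verification: 01010001 + 10101111 = 100000000; discarding the end carry (carry out of the top bit) leaves the 8-bit value 00000000, as required for x + (-x)



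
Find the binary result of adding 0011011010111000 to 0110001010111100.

Add column by column from the right: bit + bit + carry-in; write the sum mod 2, carry 1 when the sum is 2 or 3.
carry:  1100110101110000
        0011011010111000
+       0110001010111100
------------------------
       01001100101110100
(the carry out of the leftmost column, 0, becomes the leading bit)
Decimal check:
  0011011010111000 = 8192 + 4096 + 1024 + 512 + 128 + 32 + 16 + 8 = 14008
  0110001010111100 = 16384 + 8192 + 512 + 128 + 32 + 16 + 8 + 4 = 25276
  14008 + 25276 = 39284, and 01001100101110100 = 32768 + 4096 + 2048 + 256 + 64 + 32 + 16 + 4 = 39284 ✓



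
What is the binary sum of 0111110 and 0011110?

Add column by column from the right: bit + bit + carry-in; write the sum mod 2, carry 1 when the sum is 2 or 3.
carry:  1111100
        0111110
+       0011110
---------------
       01011100
(the carry out of the leftmost column, 0, becomes the leading bit)
Decimal check:
  0111110 = 32 + 16 + 8 + 4 + 2 = 62
  0011110 = 16 + 8 + 4 + 2 = 30
  62 + 30 = 92, and 01011100 = 64 + 16 + 8 + 4 = 92 ✓



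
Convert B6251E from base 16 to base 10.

Expand by place value (powers of 16):
Digit values: B = 11, E = 14
B6251E = 11 × 16^5 + 6 × 16^4 + 2 × 16^3 + 5 × 16^2 + 1 × 16^1 + 14 × 16^0
= 11 × 1048576 + 6 × 65536 + 2 × 4096 + 5 × 256 + 1 × 16 + 14 × 1
= 11534336 + 393216 + 8192 + 1280 + 16 + 14
= 11937054



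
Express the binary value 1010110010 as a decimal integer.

Sum of powers of 2 for each 1-bit:
2^1 + 2^4 + 2^5 + 2^7 + 2^9
= 2 + 16 + 32 + 128 + 512
= 690



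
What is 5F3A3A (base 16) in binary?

Convert each hex digit to 4 bits:
  5 = 0101
  F = 1111
  3 = 0011
  A = 1010
  3 = 0011
  A = 1010
Concatenate: 010111110011101000111010



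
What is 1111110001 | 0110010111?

OR: 1 when either bit is 1
  1111110001
| 0110010111
------------
  1111110111
Decimal: 1009 | 407 = 1015



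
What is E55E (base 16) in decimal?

Expand by place value (powers of 16):
Digit values: E = 14
E55E = 14 × 16^3 + 5 × 16^2 + 5 × 16^1 + 14 × 16^0
= 14 × 4096 + 5 × 256 + 5 × 16 + 14 × 1
= 57344 + 1280 + 80 + 14
= 58718



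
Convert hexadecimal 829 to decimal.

Expand by place value (powers of 16):
829 = 8 × 16^2 + 2 × 16^1 + 9 × 16^0
= 8 × 256 + 2 × 16 + 9 × 1
= 2048 + 32 + 9
= 2089



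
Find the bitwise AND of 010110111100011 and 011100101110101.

AND: 1 only when both bits are 1
  010110111100011
& 011100101110101
-----------------
  010100101100001
Decimal: 11747 & 14709 = 10593



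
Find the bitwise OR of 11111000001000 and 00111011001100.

OR: 1 when either bit is 1
  11111000001000
| 00111011001100
----------------
  11111011001100
Decimal: 15880 | 3788 = 16076



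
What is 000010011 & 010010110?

AND: 1 only when both bits are 1
  000010011
& 010010110
-----------
  000010010
Decimal: 19 & 150 = 18



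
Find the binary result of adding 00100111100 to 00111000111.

Add column by column from the right: bit + bit + carry-in; write the sum mod 2, carry 1 when the sum is 2 or 3.
carry:  01111111000
        00100111100
+       00111000111
-------------------
       001100000011
(the carry out of the leftmost column, 0, becomes the leading bit)
Decimal check:
  00100111100 = 256 + 32 + 16 + 8 + 4 = 316
  00111000111 = 256 + 128 + 64 + 4 + 2 + 1 = 455
  316 + 455 = 771, and 001100000011 = 512 + 256 + 2 + 1 = 771 ✓



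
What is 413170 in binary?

Using repeated division by 2:
413170 ÷ 2 = 206585 remainder 0
206585 ÷ 2 = 103292 remainder 1
103292 ÷ 2 = 51646 remainder 0
51646 ÷ 2 = 25823 remainder 0
25823 ÷ 2 = 12911 remainder 1
12911 ÷ 2 = 6455 remainder 1
6455 ÷ 2 = 3227 remainder 1
3227 ÷ 2 = 1613 remainder 1
1613 ÷ 2 = 806 remainder 1
806 ÷ 2 = 403 remainder 0
403 ÷ 2 = 201 remainder 1
201 ÷ 2 = 100 remainder 1
100 ÷ 2 = 50 remainder 0
50 ÷ 2 = 25 remainder 0
25 ÷ 2 = 12 remainder 1
12 ÷ 2 = 6 remainder 0
6 ÷ 2 = 3 remainder 0
3 ÷ 2 = 1 remainder 1
1 ÷ 2 = 0 remainder 1
Reading remainders bottom to top: 1100100110111110010



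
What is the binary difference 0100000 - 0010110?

Method 1 - Direct subtraction (column by column from the right: bit − bit − borrow-in; if negative, add 2 and borrow 1 from the next column):
borrow: 0111100
        0100000
-       0010110
---------------
        0001010

Method 2 - Add two's complement:
Two's complement of 0010110: invert → 1101001, add 1 → 1101010
  0100000
+ 1101010
---------
 10001010  (end carry out of the top bit = 1)
Discarding the end carry: 0001010
Decimal check:
  0100000 = 32
  0010110 = 16 + 4 + 2 = 22
  32 - 22 = 10, and 0001010 = 8 + 2 = 10 ✓



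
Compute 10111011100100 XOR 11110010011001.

XOR: 1 when bits differ
  10111011100100
^ 11110010011001
----------------
  01001001111101
Decimal: 12004 ^ 15513 = 4733



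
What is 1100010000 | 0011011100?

OR: 1 when either bit is 1
  1100010000
| 0011011100
------------
  1111011100
Decimal: 784 | 220 = 988



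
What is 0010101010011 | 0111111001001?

OR: 1 when either bit is 1
  0010101010011
| 0111111001001
---------------
  0111111011011
Decimal: 1363 | 4041 = 4059



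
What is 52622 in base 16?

Using repeated division by 16 (digits 10–15 are A–F):
52622 ÷ 16 = 3288 remainder 14 (E)
3288 ÷ 16 = 205 remainder 8
205 ÷ 16 = 12 remainder 13 (D)
12 ÷ 16 = 0 remainder 12 (C)
Reading remainders bottom to top: CD8E



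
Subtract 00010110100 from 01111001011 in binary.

Method 1 - Direct subtraction (column by column from the right: bit − bit − borrow-in; if negative, add 2 and borrow 1 from the next column):
borrow: 00001101000
        01111001011
-       00010110100
-------------------
        01100010111

Method 2 - Add two's complement:
Two's complement of 00010110100: invert → 11101001011, add 1 → 11101001100
  01111001011
+ 11101001100
-------------
 101100010111  (end carry out of the top bit = 1)
Discarding the end carry: 01100010111
Decimal check:
  01111001011 = 512 + 256 + 128 + 64 + 8 + 2 + 1 = 971
  00010110100 = 128 + 32 + 16 + 4 = 180
  971 - 180 = 791, and 01100010111 = 512 + 256 + 16 + 4 + 2 + 1 = 791 ✓



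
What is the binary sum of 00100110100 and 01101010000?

Add column by column from the right: bit + bit + carry-in; write the sum mod 2, carry 1 when the sum is 2 or 3.
carry:  11011100000
        00100110100
+       01101010000
-------------------
       010010000100
(the carry out of the leftmost column, 0, becomes the leading bit)
Decimal check:
  00100110100 = 256 + 32 + 16 + 4 = 308
  01101010000 = 512 + 256 + 64 + 16 = 848
  308 + 848 = 1156, and 010010000100 = 1024 + 128 + 4 = 1156 ✓



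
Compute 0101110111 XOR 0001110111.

XOR: 1 when bits differ
  0101110111
^ 0001110111
------------
  0100000000
Decimal: 375 ^ 119 = 256



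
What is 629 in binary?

Using repeated division by 2:
629 ÷ 2 = 314 remainder 1
314 ÷ 2 = 157 remainder 0
157 ÷ 2 = 78 remainder 1
78 ÷ 2 = 39 remainder 0
39 ÷ 2 = 19 remainder 1
19 ÷ 2 = 9 remainder 1
9 ÷ 2 = 4 remainder 1
4 ÷ 2 = 2 remainder 0
2 ÷ 2 = 1 remainder 0
1 ÷ 2 = 0 remainder 1
Reading remainders bottom to top: 1001110101



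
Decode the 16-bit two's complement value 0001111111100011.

Binary: 0001111111100011
Sign bit: 0 (non-negative)
Read directly as an unsigned value:
0001111111100011 = 4096 + 2048 + 1024 + 512 + 256 + 128 + 64 + 32 + 2 + 1 = 8163
Value: 8163



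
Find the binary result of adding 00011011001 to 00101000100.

Add column by column from the right: bit + bit + carry-in; write the sum mod 2, carry 1 when the sum is 2 or 3.
carry:  01110000000
        00011011001
+       00101000100
-------------------
       001000011101
(the carry out of the leftmost column, 0, becomes the leading bit)
Decimal check:
  00011011001 = 128 + 64 + 16 + 8 + 1 = 217
  00101000100 = 256 + 64 + 4 = 324
  217 + 324 = 541, and 001000011101 = 512 + 16 + 8 + 4 + 1 = 541 ✓



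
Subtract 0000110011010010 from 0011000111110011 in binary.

Method 1 - Direct subtraction (column by column from the right: bit − bit − borrow-in; if negative, add 2 and borrow 1 from the next column):
borrow: 0001100000000000
        0011000111110011
-       0000110011010010
------------------------
        0010010100100001

Method 2 - Add two's complement:
Two's complement of 0000110011010010: invert → 1111001100101101, add 1 → 1111001100101110
  0011000111110011
+ 1111001100101110
------------------
 10010010100100001  (end carry out of the top bit = 1)
Discarding the end carry: 0010010100100001
Decimal check:
  0011000111110011 = 8192 + 4096 + 256 + 128 + 64 + 32 + 16 + 2 + 1 = 12787
  0000110011010010 = 2048 + 1024 + 128 + 64 + 16 + 2 = 3282
  12787 - 3282 = 9505, and 0010010100100001 = 8192 + 1024 + 256 + 32 + 1 = 9505 ✓



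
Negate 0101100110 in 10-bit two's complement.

Original: 0101100110
Step 1 - Invert all bits: 1010011001
Step 2 - Add 1: 1010011010
Verification: 0101100110 + 1010011010 = 10000000000; discarding the end carry (carry out of the top bit) leaves the 10-bit value 0000000000, as required for x + (-x)



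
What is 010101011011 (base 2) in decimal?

Sum of powers of 2 for each 1-bit:
2^0 + 2^1 + 2^3 + 2^4 + 2^6 + 2^8 + 2^10
= 1 + 2 + 8 + 16 + 64 + 256 + 1024
= 1371



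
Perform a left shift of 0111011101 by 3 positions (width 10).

Original: 0111011101 (decimal 477)
Shift left by 3 positions
Append 3 zeros on the right and drop the 3 high bits that overflow the 10-bit width
Result: 1011101000 (decimal 744)
Equivalent: 477 << 3 = 477 × 2^3 = 3816, truncated to 10 bits = 744



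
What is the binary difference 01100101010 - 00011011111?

Method 1 - Direct subtraction (column by column from the right: bit − bit − borrow-in; if negative, add 2 and borrow 1 from the next column):
borrow: 00110111110
        01100101010
-       00011011111
-------------------
        01001001011

Method 2 - Add two's complement:
Two's complement of 00011011111: invert → 11100100000, add 1 → 11100100001
  01100101010
+ 11100100001
-------------
 101001001011  (end carry out of the top bit = 1)
Discarding the end carry: 01001001011
Decimal check:
  01100101010 = 512 + 256 + 32 + 8 + 2 = 810
  00011011111 = 128 + 64 + 16 + 8 + 4 + 2 + 1 = 223
  810 - 223 = 587, and 01001001011 = 512 + 64 + 8 + 2 + 1 = 587 ✓



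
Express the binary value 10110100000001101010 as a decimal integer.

Sum of powers of 2 for each 1-bit:
2^1 + 2^3 + 2^5 + 2^6 + 2^14 + 2^16 + 2^17 + 2^19
= 2 + 8 + 32 + 64 + 16384 + 65536 + 131072 + 524288
= 737386



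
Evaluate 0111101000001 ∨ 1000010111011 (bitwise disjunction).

OR: 1 when either bit is 1
  0111101000001
| 1000010111011
---------------
  1111111111011
Decimal: 3905 | 4283 = 8187



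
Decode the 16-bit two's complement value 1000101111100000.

Binary: 1000101111100000
Sign bit: 1 (negative)
Invert: 0111010000011111
Add 1:  0111010000100000
Magnitude: 0111010000100000 = 16384 + 8192 + 4096 + 1024 + 32 = 29728
Value: -29728



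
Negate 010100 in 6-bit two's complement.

Original: 010100
Step 1 - Invert all bits: 101011
Step 2 - Add 1: 101100
Verification: 010100 + 101100 = 1000000; discarding the end carry (carry out of the top bit) leaves the 6-bit value 000000, as required for x + (-x)



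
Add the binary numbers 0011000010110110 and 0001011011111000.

Add column by column from the right: bit + bit + carry-in; write the sum mod 2, carry 1 when the sum is 2 or 3.
carry:  0110000111100000
        0011000010110110
+       0001011011111000
------------------------
       00100011110101110
(the carry out of the leftmost column, 0, becomes the leading bit)
Decimal check:
  0011000010110110 = 8192 + 4096 + 128 + 32 + 16 + 4 + 2 = 12470
  0001011011111000 = 4096 + 1024 + 512 + 128 + 64 + 32 + 16 + 8 = 5880
  12470 + 5880 = 18350, and 00100011110101110 = 16384 + 1024 + 512 + 256 + 128 + 32 + 8 + 4 + 2 = 18350 ✓



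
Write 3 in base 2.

Using repeated division by 2:
3 ÷ 2 = 1 remainder 1
1 ÷ 2 = 0 remainder 1
Reading remainders bottom to top: 11



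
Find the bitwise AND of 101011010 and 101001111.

AND: 1 only when both bits are 1
  101011010
& 101001111
-----------
  101001010
Decimal: 346 & 335 = 330



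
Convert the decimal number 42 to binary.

Using repeated division by 2:
42 ÷ 2 = 21 remainder 0
21 ÷ 2 = 10 remainder 1
10 ÷ 2 = 5 remainder 0
5 ÷ 2 = 2 remainder 1
2 ÷ 2 = 1 remainder 0
1 ÷ 2 = 0 remainder 1
Reading remainders bottom to top: 101010



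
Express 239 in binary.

Using repeated division by 2:
239 ÷ 2 = 119 remainder 1
119 ÷ 2 = 59 remainder 1
59 ÷ 2 = 29 remainder 1
29 ÷ 2 = 14 remainder 1
14 ÷ 2 = 7 remainder 0
7 ÷ 2 = 3 remainder 1
3 ÷ 2 = 1 remainder 1
1 ÷ 2 = 0 remainder 1
Reading remainders bottom to top: 11101111



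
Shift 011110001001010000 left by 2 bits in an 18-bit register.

Original: 011110001001010000 (decimal 123472)
Shift left by 2 positions
Append 2 zeros on the right and drop the 2 high bits that overflow the 18-bit width
Result: 111000100101000000 (decimal 231744)
Equivalent: 123472 << 2 = 123472 × 2^2 = 493888, truncated to 18 bits = 231744



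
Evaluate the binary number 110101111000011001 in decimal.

Sum of powers of 2 for each 1-bit:
2^0 + 2^3 + 2^4 + 2^9 + 2^10 + 2^11 + 2^12 + 2^14 + 2^16 + 2^17
= 1 + 8 + 16 + 512 + 1024 + 2048 + 4096 + 16384 + 65536 + 131072
= 220697



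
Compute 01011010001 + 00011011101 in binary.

Add column by column from the right: bit + bit + carry-in; write the sum mod 2, carry 1 when the sum is 2 or 3.
carry:  00110100010
        01011010001
+       00011011101
-------------------
       001110101110
(the carry out of the leftmost column, 0, becomes the leading bit)
Decimal check:
  01011010001 = 512 + 128 + 64 + 16 + 1 = 721
  00011011101 = 128 + 64 + 16 + 8 + 4 + 1 = 221
  721 + 221 = 942, and 001110101110 = 512 + 256 + 128 + 32 + 8 + 4 + 2 = 942 ✓



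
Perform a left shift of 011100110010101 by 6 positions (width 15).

Original: 011100110010101 (decimal 14741)
Shift left by 6 positions
Append 6 zeros on the right and drop the 6 high bits that overflow the 15-bit width
Result: 110010101000000 (decimal 25920)
Equivalent: 14741 << 6 = 14741 × 2^6 = 943424, truncated to 15 bits = 25920



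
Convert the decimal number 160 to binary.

Using repeated division by 2:
160 ÷ 2 = 80 remainder 0
80 ÷ 2 = 40 remainder 0
40 ÷ 2 = 20 remainder 0
20 ÷ 2 = 10 remainder 0
10 ÷ 2 = 5 remainder 0
5 ÷ 2 = 2 remainder 1
2 ÷ 2 = 1 remainder 0
1 ÷ 2 = 0 remainder 1
Reading remainders bottom to top: 10100000



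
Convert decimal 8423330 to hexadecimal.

Using repeated division by 16 (digits 10–15 are A–F):
8423330 ÷ 16 = 526458 remainder 2
526458 ÷ 16 = 32903 remainder 10 (A)
32903 ÷ 16 = 2056 remainder 7
2056 ÷ 16 = 128 remainder 8
128 ÷ 16 = 8 remainder 0
8 ÷ 16 = 0 remainder 8
Reading remainders bottom to top: 8087A2



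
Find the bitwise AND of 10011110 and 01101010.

AND: 1 only when both bits are 1
  10011110
& 01101010
----------
  00001010
Decimal: 158 & 106 = 10



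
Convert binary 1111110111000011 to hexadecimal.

Group into 4-bit nibbles from right:
  1111 = F
  1101 = D
  1100 = C
  0011 = 3
Result: FDC3



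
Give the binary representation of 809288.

Using repeated division by 2:
809288 ÷ 2 = 404644 remainder 0
404644 ÷ 2 = 202322 remainder 0
202322 ÷ 2 = 101161 remainder 0
101161 ÷ 2 = 50580 remainder 1
50580 ÷ 2 = 25290 remainder 0
25290 ÷ 2 = 12645 remainder 0
12645 ÷ 2 = 6322 remainder 1
6322 ÷ 2 = 3161 remainder 0
3161 ÷ 2 = 1580 remainder 1
1580 ÷ 2 = 790 remainder 0
790 ÷ 2 = 395 remainder 0
395 ÷ 2 = 197 remainder 1
197 ÷ 2 = 98 remainder 1
98 ÷ 2 = 49 remainder 0
49 ÷ 2 = 24 remainder 1
24 ÷ 2 = 12 remainder 0
12 ÷ 2 = 6 remainder 0
6 ÷ 2 = 3 remainder 0
3 ÷ 2 = 1 remainder 1
1 ÷ 2 = 0 remainder 1
Reading remainders bottom to top: 11000101100101001000



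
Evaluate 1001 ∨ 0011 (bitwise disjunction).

OR: 1 when either bit is 1
  1001
| 0011
------
  1011
Decimal: 9 | 3 = 11



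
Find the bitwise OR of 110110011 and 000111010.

OR: 1 when either bit is 1
  110110011
| 000111010
-----------
  110111011
Decimal: 435 | 58 = 443



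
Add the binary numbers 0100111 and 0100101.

Add column by column from the right: bit + bit + carry-in; write the sum mod 2, carry 1 when the sum is 2 or 3.
carry:  1001110
        0100111
+       0100101
---------------
       01001100
(the carry out of the leftmost column, 0, becomes the leading bit)
Decimal check:
  0100111 = 32 + 4 + 2 + 1 = 39
  0100101 = 32 + 4 + 1 = 37
  39 + 37 = 76, and 01001100 = 64 + 8 + 4 = 76 ✓



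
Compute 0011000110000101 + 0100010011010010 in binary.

Add column by column from the right: bit + bit + carry-in; write the sum mod 2, carry 1 when the sum is 2 or 3.
carry:  0000001100000000
        0011000110000101
+       0100010011010010
------------------------
       00111011001010111
(the carry out of the leftmost column, 0, becomes the leading bit)
Decimal check:
  0011000110000101 = 8192 + 4096 + 256 + 128 + 4 + 1 = 12677
  0100010011010010 = 16384 + 1024 + 128 + 64 + 16 + 2 = 17618
  12677 + 17618 = 30295, and 00111011001010111 = 16384 + 8192 + 4096 + 1024 + 512 + 64 + 16 + 4 + 2 + 1 = 30295 ✓



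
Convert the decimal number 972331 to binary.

Using repeated division by 2:
972331 ÷ 2 = 486165 remainder 1
486165 ÷ 2 = 243082 remainder 1
243082 ÷ 2 = 121541 remainder 0
121541 ÷ 2 = 60770 remainder 1
60770 ÷ 2 = 30385 remainder 0
30385 ÷ 2 = 15192 remainder 1
15192 ÷ 2 = 7596 remainder 0
7596 ÷ 2 = 3798 remainder 0
3798 ÷ 2 = 1899 remainder 0
1899 ÷ 2 = 949 remainder 1
949 ÷ 2 = 474 remainder 1
474 ÷ 2 = 237 remainder 0
237 ÷ 2 = 118 remainder 1
118 ÷ 2 = 59 remainder 0
59 ÷ 2 = 29 remainder 1
29 ÷ 2 = 14 remainder 1
14 ÷ 2 = 7 remainder 0
7 ÷ 2 = 3 remainder 1
3 ÷ 2 = 1 remainder 1
1 ÷ 2 = 0 remainder 1
Reading remainders bottom to top: 11101101011000101011



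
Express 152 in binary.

Using repeated division by 2:
152 ÷ 2 = 76 remainder 0
76 ÷ 2 = 38 remainder 0
38 ÷ 2 = 19 remainder 0
19 ÷ 2 = 9 remainder 1
9 ÷ 2 = 4 remainder 1
4 ÷ 2 = 2 remainder 0
2 ÷ 2 = 1 remainder 0
1 ÷ 2 = 0 remainder 1
Reading remainders bottom to top: 10011000



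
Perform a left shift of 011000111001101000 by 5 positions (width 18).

Original: 011000111001101000 (decimal 101992)
Shift left by 5 positions
Append 5 zeros on the right and drop the 5 high bits that overflow the 18-bit width
Result: 011100110100000000 (decimal 118016)
Equivalent: 101992 << 5 = 101992 × 2^5 = 3263744, truncated to 18 bits = 118016



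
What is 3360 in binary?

Using repeated division by 2:
3360 ÷ 2 = 1680 remainder 0
1680 ÷ 2 = 840 remainder 0
840 ÷ 2 = 420 remainder 0
420 ÷ 2 = 210 remainder 0
210 ÷ 2 = 105 remainder 0
105 ÷ 2 = 52 remainder 1
52 ÷ 2 = 26 remainder 0
26 ÷ 2 = 13 remainder 0
13 ÷ 2 = 6 remainder 1
6 ÷ 2 = 3 remainder 0
3 ÷ 2 = 1 remainder 1
1 ÷ 2 = 0 remainder 1
Reading remainders bottom to top: 110100100000



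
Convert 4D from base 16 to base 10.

Expand by place value (powers of 16):
Digit values: D = 13
4D = 4 × 16^1 + 13 × 16^0
= 4 × 16 + 13 × 1
= 64 + 13
= 77



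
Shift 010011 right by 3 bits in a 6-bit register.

Original: 010011 (decimal 19)
Shift right by 3 positions
Drop the 3 low bits; fill with zeros on the left
Result: 000010 (decimal 2)
Equivalent: 19 >> 3 = 19 ÷ 2^3 = 2



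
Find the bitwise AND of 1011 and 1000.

AND: 1 only when both bits are 1
  1011
& 1000
------
  1000
Decimal: 11 & 8 = 8



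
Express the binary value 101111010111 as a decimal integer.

Sum of powers of 2 for each 1-bit:
2^0 + 2^1 + 2^2 + 2^4 + 2^6 + 2^7 + 2^8 + 2^9 + 2^11
= 1 + 2 + 4 + 16 + 64 + 128 + 256 + 512 + 2048
= 3031



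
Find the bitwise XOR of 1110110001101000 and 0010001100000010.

XOR: 1 when bits differ
  1110110001101000
^ 0010001100000010
------------------
  1100111101101010
Decimal: 60520 ^ 8962 = 53098



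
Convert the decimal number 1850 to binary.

Using repeated division by 2:
1850 ÷ 2 = 925 remainder 0
925 ÷ 2 = 462 remainder 1
462 ÷ 2 = 231 remainder 0
231 ÷ 2 = 115 remainder 1
115 ÷ 2 = 57 remainder 1
57 ÷ 2 = 28 remainder 1
28 ÷ 2 = 14 remainder 0
14 ÷ 2 = 7 remainder 0
7 ÷ 2 = 3 remainder 1
3 ÷ 2 = 1 remainder 1
1 ÷ 2 = 0 remainder 1
Reading remainders bottom to top: 11100111010



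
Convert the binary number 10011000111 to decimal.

Sum of powers of 2 for each 1-bit:
2^0 + 2^1 + 2^2 + 2^6 + 2^7 + 2^10
= 1 + 2 + 4 + 64 + 128 + 1024
= 1223



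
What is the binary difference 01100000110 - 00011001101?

Method 1 - Direct subtraction (column by column from the right: bit − bit − borrow-in; if negative, add 2 and borrow 1 from the next column):
borrow: 00111110010
        01100000110
-       00011001101
-------------------
        01000111001

Method 2 - Add two's complement:
Two's complement of 00011001101: invert → 11100110010, add 1 → 11100110011
  01100000110
+ 11100110011
-------------
 101000111001  (end carry out of the top bit = 1)
Discarding the end carry: 01000111001
Decimal check:
  01100000110 = 512 + 256 + 4 + 2 = 774
  00011001101 = 128 + 64 + 8 + 4 + 1 = 205
  774 - 205 = 569, and 01000111001 = 512 + 32 + 16 + 8 + 1 = 569 ✓



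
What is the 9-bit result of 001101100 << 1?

Original: 001101100 (decimal 108)
Shift left by 1 position
Append 1 zero on the right
Result: 011011000 (decimal 216)
Equivalent: 108 << 1 = 108 × 2^1 = 216



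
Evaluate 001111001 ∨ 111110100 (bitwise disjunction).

OR: 1 when either bit is 1
  001111001
| 111110100
-----------
  111111101
Decimal: 121 | 500 = 509



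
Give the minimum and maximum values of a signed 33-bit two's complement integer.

For 33-bit two's complement:
Minimum: -2^32 = -4294967296
Maximum: 2^32 - 1 = 4294967295



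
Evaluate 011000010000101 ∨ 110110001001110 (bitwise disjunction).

OR: 1 when either bit is 1
  011000010000101
| 110110001001110
-----------------
  111110011001111
Decimal: 12421 | 27726 = 31951



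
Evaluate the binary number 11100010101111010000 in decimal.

Sum of powers of 2 for each 1-bit:
2^4 + 2^6 + 2^7 + 2^8 + 2^9 + 2^11 + 2^13 + 2^17 + 2^18 + 2^19
= 16 + 64 + 128 + 256 + 512 + 2048 + 8192 + 131072 + 262144 + 524288
= 928720



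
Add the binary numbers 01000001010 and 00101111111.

Add column by column from the right: bit + bit + carry-in; write the sum mod 2, carry 1 when the sum is 2 or 3.
carry:  00011111100
        01000001010
+       00101111111
-------------------
       001110001001
(the carry out of the leftmost column, 0, becomes the leading bit)
Decimal check:
  01000001010 = 512 + 8 + 2 = 522
  00101111111 = 256 + 64 + 32 + 16 + 8 + 4 + 2 + 1 = 383
  522 + 383 = 905, and 001110001001 = 512 + 256 + 128 + 8 + 1 = 905 ✓



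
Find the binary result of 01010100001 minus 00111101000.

Method 1 - Direct subtraction (column by column from the right: bit − bit − borrow-in; if negative, add 2 and borrow 1 from the next column):
borrow: 01111110000
        01010100001
-       00111101000
-------------------
        00010111001

Method 2 - Add two's complement:
Two's complement of 00111101000: invert → 11000010111, add 1 → 11000011000
  01010100001
+ 11000011000
-------------
 100010111001  (end carry out of the top bit = 1)
Discarding the end carry: 00010111001
Decimal check:
  01010100001 = 512 + 128 + 32 + 1 = 673
  00111101000 = 256 + 128 + 64 + 32 + 8 = 488
  673 - 488 = 185, and 00010111001 = 128 + 32 + 16 + 8 + 1 = 185 ✓



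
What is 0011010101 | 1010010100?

OR: 1 when either bit is 1
  0011010101
| 1010010100
------------
  1011010101
Decimal: 213 | 660 = 725



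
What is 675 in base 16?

Using repeated division by 16 (digits 10–15 are A–F):
675 ÷ 16 = 42 remainder 3
42 ÷ 16 = 2 remainder 10 (A)
2 ÷ 16 = 0 remainder 2
Reading remainders bottom to top: 2A3



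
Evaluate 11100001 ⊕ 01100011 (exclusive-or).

XOR: 1 when bits differ
  11100001
^ 01100011
----------
  10000010
Decimal: 225 ^ 99 = 130



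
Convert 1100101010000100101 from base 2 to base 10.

Sum of powers of 2 for each 1-bit:
2^0 + 2^2 + 2^5 + 2^10 + 2^12 + 2^14 + 2^17 + 2^18
= 1 + 4 + 32 + 1024 + 4096 + 16384 + 131072 + 262144
= 414757



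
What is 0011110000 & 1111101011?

AND: 1 only when both bits are 1
  0011110000
& 1111101011
------------
  0011100000
Decimal: 240 & 1003 = 224

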